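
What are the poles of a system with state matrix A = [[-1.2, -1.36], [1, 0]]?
Eigenvalues solve det(λI - A) = 0.
Characteristic polynomial: λ^2 + 1.2*λ + 1.36 = 0.
Roots: -0.6 + 1j, -0.6 - 1j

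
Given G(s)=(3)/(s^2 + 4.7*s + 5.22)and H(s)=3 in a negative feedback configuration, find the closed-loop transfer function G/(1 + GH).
Closed-loop T = G/(1+GH).
Numerator: G_num * H_den = 3.
Denominator: G_den * H_den + G_num * H_num = (s^2 + 4.7*s + 5.22) + (9) = s^2 + 4.7*s + 14.22.
T(s) = (3)/(s^2 + 4.7*s + 14.22)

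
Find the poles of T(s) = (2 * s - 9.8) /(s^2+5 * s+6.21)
Set denominator = 0: s^2 + 5*s + 6.21 = (s + 2.3)(s + 2.7) = 0 → Poles: -2.3, -2.7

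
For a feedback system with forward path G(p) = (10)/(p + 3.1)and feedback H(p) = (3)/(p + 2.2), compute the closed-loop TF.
Closed-loop T = G/(1+GH).
Numerator: G_num * H_den = 10*p + 22.
Denominator: G_den * H_den + G_num * H_num = (p^2 + 5.3*p + 6.82) + (30) = p^2 + 5.3*p + 36.82.
T(p) = (10*p + 22)/(p^2 + 5.3*p + 36.82)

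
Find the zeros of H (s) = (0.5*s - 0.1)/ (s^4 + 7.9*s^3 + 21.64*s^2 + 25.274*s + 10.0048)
Set numerator = 0: 0.5*s - 0.1 = 0 → Zeros: 0.2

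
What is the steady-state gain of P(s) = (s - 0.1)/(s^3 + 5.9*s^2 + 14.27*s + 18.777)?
DC gain = P(0) = num(0)/den(0) = -0.1/18.777 = -0.005326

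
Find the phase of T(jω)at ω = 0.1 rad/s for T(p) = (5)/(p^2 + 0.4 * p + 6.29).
Substitute p = j*0.1: T(j0.1) = 0.796146 - 0.00507099j.
∠T(j0.1) = atan2(Im, Re) = atan2(-0.00507099, 0.796146) = -0.36°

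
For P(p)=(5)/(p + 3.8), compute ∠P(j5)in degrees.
Substitute p = j*5: P(j5) = 0.481744 - 0.633874j.
∠P(j5) = atan2(Im, Re) = atan2(-0.633874, 0.481744) = -52.77°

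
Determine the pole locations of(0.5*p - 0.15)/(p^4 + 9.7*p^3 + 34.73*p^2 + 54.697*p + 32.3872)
Set denominator = 0: p^4 + 9.7*p^3 + 34.73*p^2 + 54.697*p + 32.3872 = (p + 2.9)(p + 3.2)(p^2 + 3.6*p + 3.49) = 0 → Poles: -1.8 + 0.5j, -1.8 - 0.5j, -2.9, -3.2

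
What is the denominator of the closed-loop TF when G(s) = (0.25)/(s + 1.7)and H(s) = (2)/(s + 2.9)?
Characteristic poly = G_den * H_den + G_num * H_num = (s^2 + 4.6*s + 4.93) + (0.5) = s^2 + 4.6*s + 5.43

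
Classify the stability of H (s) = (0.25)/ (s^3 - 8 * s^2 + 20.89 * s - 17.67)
Denominator: s^3 - 8*s^2 + 20.89*s - 17.67 = (s - 3)(s - 3.1)(s - 1.9). Poles: 1.9, 3, 3.1. Unstable (3 pole(s) in RHP)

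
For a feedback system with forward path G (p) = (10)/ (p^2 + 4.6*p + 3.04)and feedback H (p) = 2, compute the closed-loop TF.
Closed-loop T = G/(1+GH).
Numerator: G_num * H_den = 10.
Denominator: G_den * H_den + G_num * H_num = (p^2 + 4.6*p + 3.04) + (20) = p^2 + 4.6*p + 23.04.
T(p) = (10)/(p^2 + 4.6*p + 23.04)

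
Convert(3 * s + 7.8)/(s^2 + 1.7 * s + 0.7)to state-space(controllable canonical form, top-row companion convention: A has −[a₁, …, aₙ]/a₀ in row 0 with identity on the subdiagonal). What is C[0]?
Reachable canonical form: C = numerator coefficients (right-aligned, zero-padded to length n).
num = 3*s + 7.8, C = [[3, 7.8]].
C[0] = 3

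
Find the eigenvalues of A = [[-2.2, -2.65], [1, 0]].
Eigenvalues solve det(λI - A) = 0.
Characteristic polynomial: λ^2 + 2.2*λ + 2.65 = 0.
Roots: -1.1 + 1.2j, -1.1 - 1.2j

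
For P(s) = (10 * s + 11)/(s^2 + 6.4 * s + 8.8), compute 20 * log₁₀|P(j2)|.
Substitute s = j*2: P(j2) = 1.6524 - 0.239726j.
|P(j2)| = sqrt(Re² + Im²) = 1.67.
20*log₁₀(1.67) = 4.45 dB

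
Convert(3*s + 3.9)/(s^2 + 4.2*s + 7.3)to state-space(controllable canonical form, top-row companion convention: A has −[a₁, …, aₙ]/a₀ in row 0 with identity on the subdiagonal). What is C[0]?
Reachable canonical form: C = numerator coefficients (right-aligned, zero-padded to length n).
num = 3*s + 3.9, C = [[3, 3.9]].
C[0] = 3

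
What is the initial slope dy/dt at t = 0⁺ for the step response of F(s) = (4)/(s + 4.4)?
IVT: y'(0⁺) = lim_{s→∞} s²·Y(s) = lim_{s→∞} s·F(s).
deg(num) = 0, deg(den) = 1, relative degree = 1, so s·F(s) → (leading num)/(leading den) = 4/1 = 4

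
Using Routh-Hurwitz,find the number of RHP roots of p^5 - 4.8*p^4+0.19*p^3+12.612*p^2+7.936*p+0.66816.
Routh array:
p^5: [1, 0.19, 7.936]; p^4: [-4.8, 12.612, 0.66816]; p^3: [2.8175, 8.0752]; p^2: [26.3692, 0.66816]; p^1: [8.00381]; p^0: [0.66816]
First column: [1, -4.8, 2.8175, 26.3692, 8.00381, 0.66816]. Sign changes = RHP roots = 2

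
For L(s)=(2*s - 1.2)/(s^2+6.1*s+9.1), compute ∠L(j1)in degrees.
Substitute s = j*1: L(j1) = 0.0241198 + 0.228749j.
∠L(j1) = atan2(Im, Re) = atan2(0.228749, 0.0241198) = 83.98°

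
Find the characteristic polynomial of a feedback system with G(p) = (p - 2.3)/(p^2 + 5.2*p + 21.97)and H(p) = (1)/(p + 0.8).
Characteristic poly = G_den * H_den + G_num * H_num = (p^3 + 6*p^2 + 26.13*p + 17.576) + (p - 2.3) = p^3 + 6*p^2 + 27.13*p + 15.276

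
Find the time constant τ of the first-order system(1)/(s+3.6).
First-order system: τ = -1/pole. Pole = -3.6. τ = -1/(-3.6) = 0.2778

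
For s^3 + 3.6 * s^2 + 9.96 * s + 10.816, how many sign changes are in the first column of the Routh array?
Routh array:
s^3: [1, 9.96]; s^2: [3.6, 10.816]; s^1: [6.95556]; s^0: [10.816]
First column: [1, 3.6, 6.95556, 10.816]. Sign changes = 0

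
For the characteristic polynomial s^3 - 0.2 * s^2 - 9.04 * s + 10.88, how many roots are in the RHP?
s^3 - 0.2*s^2 - 9.04*s + 10.88 = (s - 1.6)(s - 2)(s + 3.4). Poles: -3.4, 1.6, 2. RHP poles (Re>0): 2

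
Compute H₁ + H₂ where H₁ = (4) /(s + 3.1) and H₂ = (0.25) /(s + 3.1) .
Parallel: H = H₁ + H₂ = (n₁·d₂ + n₂·d₁)/(d₁·d₂).
n₁·d₂ = 4*s + 12.4. n₂·d₁ = 0.25*s + 0.775. Sum = 4.25*s + 13.175. d₁·d₂ = s^2 + 6.2*s + 9.61.
H(s) = (4.25*s + 13.175)/(s^2 + 6.2*s + 9.61)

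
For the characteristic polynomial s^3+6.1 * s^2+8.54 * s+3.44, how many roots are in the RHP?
s^3 + 6.1*s^2 + 8.54*s + 3.44 = (s + 4.3)(s + 1)(s + 0.8). Poles: -0.8, -1, -4.3. RHP poles (Re>0): 0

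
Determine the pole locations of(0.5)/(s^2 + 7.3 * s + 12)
Set denominator = 0: s^2 + 7.3*s + 12 = (s + 2.5)(s + 4.8) = 0 → Poles: -2.5, -4.8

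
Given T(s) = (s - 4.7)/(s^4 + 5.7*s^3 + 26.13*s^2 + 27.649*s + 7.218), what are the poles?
Set denominator = 0: s^4 + 5.7*s^3 + 26.13*s^2 + 27.649*s + 7.218 = (s + 0.4)(s + 0.9)(s^2 + 4.4*s + 20.05) = 0 → Poles: -0.4, -0.9, -2.2 + 3.9j, -2.2 - 3.9j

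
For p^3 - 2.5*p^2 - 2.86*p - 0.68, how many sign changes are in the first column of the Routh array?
Routh array:
p^3: [1, -2.86]; p^2: [-2.5, -0.68]; p^1: [-3.132]; p^0: [-0.68]
First column: [1, -2.5, -3.132, -0.68]. Sign changes = 1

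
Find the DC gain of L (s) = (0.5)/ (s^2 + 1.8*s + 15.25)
DC gain = L(0) = num(0)/den(0) = 0.5/15.25 = 0.03279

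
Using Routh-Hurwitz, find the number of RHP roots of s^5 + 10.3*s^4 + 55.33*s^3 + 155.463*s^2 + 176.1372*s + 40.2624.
Routh array:
s^5: [1, 55.33, 176.1372]; s^4: [10.3, 155.463, 40.2624]; s^3: [40.2365, 172.228]; s^2: [111.375, 40.2624]; s^1: [157.683]; s^0: [40.2624]
First column: [1, 10.3, 40.2365, 111.375, 157.683, 40.2624]. Sign changes = RHP roots = 0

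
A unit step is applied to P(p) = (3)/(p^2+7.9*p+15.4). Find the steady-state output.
FVT: lim_{t→∞} y(t) = lim_{p→0} p*Y(p) where Y(p) = P(p)/p.
= lim_{p→0} P(p) = P(0) = num(0)/den(0) = 3/15.4 = 0.1948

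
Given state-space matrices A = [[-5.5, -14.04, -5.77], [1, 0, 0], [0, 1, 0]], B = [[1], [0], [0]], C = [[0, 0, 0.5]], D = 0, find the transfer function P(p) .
P(p) = C(pI - A)⁻¹B + D.
Characteristic polynomial det(pI - A) = p^3 + 5.5*p^2 + 14.04*p + 5.77.
Numerator from C·adj(pI-A)·B + D·det(pI-A) = 0.5.
P(p) = (0.5)/(p^3 + 5.5*p^2 + 14.04*p + 5.77)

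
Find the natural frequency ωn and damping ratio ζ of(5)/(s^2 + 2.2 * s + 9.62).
Underdamped: complex pole -1.1 + 2.9j. ωn = |pole| = 3.102, ζ = -Re(pole)/ωn = 0.3547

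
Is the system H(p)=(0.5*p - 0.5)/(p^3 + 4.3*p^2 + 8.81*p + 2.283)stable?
Denominator: p^3 + 4.3*p^2 + 8.81*p + 2.283 = (p + 0.3)(p^2 + 4*p + 7.61). Poles: -0.3, -2 + 1.9j, -2 - 1.9j. All Re(p)<0: Yes (stable)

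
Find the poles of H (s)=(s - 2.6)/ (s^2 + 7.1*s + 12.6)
Set denominator = 0: s^2 + 7.1*s + 12.6 = (s + 3.5)(s + 3.6) = 0 → Poles: -3.5, -3.6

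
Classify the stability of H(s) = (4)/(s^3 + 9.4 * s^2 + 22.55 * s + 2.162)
Denominator: s^3 + 9.4*s^2 + 22.55*s + 2.162 = (s + 4.7)(s + 0.1)(s + 4.6). Poles: -0.1, -4.6, -4.7. Stable (all poles in LHP)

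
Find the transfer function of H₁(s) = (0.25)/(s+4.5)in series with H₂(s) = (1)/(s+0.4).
Series: H = H₁ · H₂ = (n₁·n₂)/(d₁·d₂).
Num: n₁·n₂ = 0.25. Den: d₁·d₂ = s^2 + 4.9*s + 1.8.
H(s) = (0.25)/(s^2 + 4.9*s + 1.8)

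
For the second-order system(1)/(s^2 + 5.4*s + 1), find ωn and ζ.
Standard form: ωn²/(s²+2ζωn·s+ωn²).
const=1=ωn² → ωn=1, s coeff=5.4=2ζωn → ζ=2.7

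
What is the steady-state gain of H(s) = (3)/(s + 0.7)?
DC gain = H(0) = num(0)/den(0) = 3/0.7 = 4.286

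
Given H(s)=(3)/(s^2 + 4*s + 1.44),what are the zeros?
Numerator is a nonzero constant (3) → Zeros: none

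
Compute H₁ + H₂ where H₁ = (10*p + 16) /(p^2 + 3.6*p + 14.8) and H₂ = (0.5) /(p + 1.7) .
Parallel: H = H₁ + H₂ = (n₁·d₂ + n₂·d₁)/(d₁·d₂).
n₁·d₂ = 10*p^2 + 33*p + 27.2. n₂·d₁ = 0.5*p^2 + 1.8*p + 7.4. Sum = 10.5*p^2 + 34.8*p + 34.6. d₁·d₂ = p^3 + 5.3*p^2 + 20.92*p + 25.16.
H(p) = (10.5*p^2 + 34.8*p + 34.6)/(p^3 + 5.3*p^2 + 20.92*p + 25.16)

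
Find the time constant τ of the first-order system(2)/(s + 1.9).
First-order system: τ = -1/pole. Pole = -1.9. τ = -1/(-1.9) = 0.5263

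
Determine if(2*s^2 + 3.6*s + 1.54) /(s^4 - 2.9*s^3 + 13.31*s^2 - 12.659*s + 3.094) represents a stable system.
Denominator: s^4 - 2.9*s^3 + 13.31*s^2 - 12.659*s + 3.094 = (s - 0.4)(s - 0.7)(s^2 - 1.8*s + 11.05). Poles: 0.4, 0.7, 0.9 + 3.2j, 0.9 - 3.2j. All Re(p)<0: No (unstable)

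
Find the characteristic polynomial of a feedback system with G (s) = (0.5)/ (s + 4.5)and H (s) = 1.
Characteristic poly = G_den * H_den + G_num * H_num = (s + 4.5) + (0.5) = s + 5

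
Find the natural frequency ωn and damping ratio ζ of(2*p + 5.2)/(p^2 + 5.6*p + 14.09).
Underdamped: complex pole -2.8 + 2.5j. ωn = |pole| = 3.754, ζ = -Re(pole)/ωn = 0.7459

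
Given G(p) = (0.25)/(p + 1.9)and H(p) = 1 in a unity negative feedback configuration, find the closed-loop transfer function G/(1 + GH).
Closed-loop T = G/(1+GH).
Numerator: G_num * H_den = 0.25.
Denominator: G_den * H_den + G_num * H_num = (p + 1.9) + (0.25) = p + 2.15.
T(p) = (0.25)/(p + 2.15)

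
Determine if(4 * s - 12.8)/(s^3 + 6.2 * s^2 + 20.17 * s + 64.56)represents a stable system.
Denominator: s^3 + 6.2*s^2 + 20.17*s + 64.56 = (s + 4.8)(s^2 + 1.4*s + 13.45). Poles: -0.7 + 3.6j, -0.7 - 3.6j, -4.8. All Re(p)<0: Yes (stable)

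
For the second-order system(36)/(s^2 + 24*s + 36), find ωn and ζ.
Standard form: ωn²/(s²+2ζωn·s+ωn²).
const=36=ωn² → ωn=6, s coeff=24=2ζωn → ζ=2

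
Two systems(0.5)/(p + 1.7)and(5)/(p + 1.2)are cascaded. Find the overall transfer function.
Series: H = H₁ · H₂ = (n₁·n₂)/(d₁·d₂).
Num: n₁·n₂ = 2.5. Den: d₁·d₂ = p^2 + 2.9*p + 2.04.
H(p) = (2.5)/(p^2 + 2.9*p + 2.04)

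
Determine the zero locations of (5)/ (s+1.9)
Numerator is a nonzero constant (5) → Zeros: none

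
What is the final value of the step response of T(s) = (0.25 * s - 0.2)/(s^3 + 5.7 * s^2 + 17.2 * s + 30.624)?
FVT: lim_{t→∞} y(t) = lim_{s→0} s*Y(s) where Y(s) = T(s)/s.
= lim_{s→0} T(s) = T(0) = num(0)/den(0) = -0.2/30.624 = -0.006531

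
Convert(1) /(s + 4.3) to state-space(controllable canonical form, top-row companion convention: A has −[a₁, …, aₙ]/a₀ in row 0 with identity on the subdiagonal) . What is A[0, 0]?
Reachable canonical form for den = s + 4.3: top row of A = -[a₁,a₂,...,aₙ]/a₀, ones on the subdiagonal, zeros elsewhere.
A = [[-4.3]].
A[0,0] = -4.3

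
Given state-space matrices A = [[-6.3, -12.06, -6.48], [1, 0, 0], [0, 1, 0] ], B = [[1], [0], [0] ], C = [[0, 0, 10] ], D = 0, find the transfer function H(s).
H(s) = C(sI - A)⁻¹B + D.
Characteristic polynomial det(sI - A) = s^3 + 6.3*s^2 + 12.06*s + 6.48.
Numerator from C·adj(sI-A)·B + D·det(sI-A) = 10.
H(s) = (10)/(s^3 + 6.3*s^2 + 12.06*s + 6.48)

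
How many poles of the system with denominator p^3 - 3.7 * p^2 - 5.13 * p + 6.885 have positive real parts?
p^3 - 3.7*p^2 - 5.13*p + 6.885 = (p - 4.5)(p + 1.7)(p - 0.9). Poles: -1.7, 0.9, 4.5. RHP poles (Re>0): 2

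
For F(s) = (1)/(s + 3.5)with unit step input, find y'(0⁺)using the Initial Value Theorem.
IVT: y'(0⁺) = lim_{s→∞} s²·Y(s) = lim_{s→∞} s·F(s).
deg(num) = 0, deg(den) = 1, relative degree = 1, so s·F(s) → (leading num)/(leading den) = 1/1 = 1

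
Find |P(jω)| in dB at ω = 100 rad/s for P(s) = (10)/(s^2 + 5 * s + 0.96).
Substitute s = j*100: P(j100) = -0.000997602 - 4.98849e-05j.
|P(j100)| = sqrt(Re² + Im²) = 0.0009988.
20*log₁₀(0.0009988) = -60.01 dB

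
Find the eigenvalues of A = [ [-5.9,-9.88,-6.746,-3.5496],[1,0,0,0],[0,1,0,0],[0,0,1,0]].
Eigenvalues solve det(λI - A) = 0.
Characteristic polynomial: λ^4 + 5.9*λ^3 + 9.88*λ^2 + 6.746*λ + 3.5496 = 0.
Factor: (λ + 1.7)(λ + 3.6)(λ^2 + 0.6*λ + 0.58) = 0.
Roots: -0.3 + 0.7j, -0.3 - 0.7j, -1.7, -3.6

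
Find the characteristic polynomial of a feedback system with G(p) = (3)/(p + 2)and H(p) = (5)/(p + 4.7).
Characteristic poly = G_den * H_den + G_num * H_num = (p^2 + 6.7*p + 9.4) + (15) = p^2 + 6.7*p + 24.4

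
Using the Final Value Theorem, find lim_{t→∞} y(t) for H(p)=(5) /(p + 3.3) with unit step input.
FVT: lim_{t→∞} y(t) = lim_{p→0} p*Y(p) where Y(p) = H(p)/p.
= lim_{p→0} H(p) = H(0) = num(0)/den(0) = 5/3.3 = 1.515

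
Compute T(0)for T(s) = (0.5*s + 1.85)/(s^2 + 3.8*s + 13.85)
DC gain = T(0) = num(0)/den(0) = 1.85/13.85 = 0.1336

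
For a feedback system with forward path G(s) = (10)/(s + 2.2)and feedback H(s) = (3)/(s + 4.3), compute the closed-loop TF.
Closed-loop T = G/(1+GH).
Numerator: G_num * H_den = 10*s + 43.
Denominator: G_den * H_den + G_num * H_num = (s^2 + 6.5*s + 9.46) + (30) = s^2 + 6.5*s + 39.46.
T(s) = (10*s + 43)/(s^2 + 6.5*s + 39.46)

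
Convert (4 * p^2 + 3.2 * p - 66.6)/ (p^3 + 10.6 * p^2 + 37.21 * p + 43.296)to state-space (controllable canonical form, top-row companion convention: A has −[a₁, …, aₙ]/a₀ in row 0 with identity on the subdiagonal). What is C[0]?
Reachable canonical form: C = numerator coefficients (right-aligned, zero-padded to length n).
num = 4*p^2 + 3.2*p - 66.6, C = [[4, 3.2, -66.6]].
C[0] = 4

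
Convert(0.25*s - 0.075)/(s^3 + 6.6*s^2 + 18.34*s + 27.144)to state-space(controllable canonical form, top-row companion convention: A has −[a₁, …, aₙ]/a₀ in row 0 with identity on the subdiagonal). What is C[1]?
Reachable canonical form: C = numerator coefficients (right-aligned, zero-padded to length n).
num = 0.25*s - 0.075, C = [[0, 0.25, -0.075]].
C[1] = 0.25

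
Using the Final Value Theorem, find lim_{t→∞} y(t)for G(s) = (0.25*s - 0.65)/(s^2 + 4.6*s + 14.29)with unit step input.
FVT: lim_{t→∞} y(t) = lim_{s→0} s*Y(s) where Y(s) = G(s)/s.
= lim_{s→0} G(s) = G(0) = num(0)/den(0) = -0.65/14.29 = -0.04549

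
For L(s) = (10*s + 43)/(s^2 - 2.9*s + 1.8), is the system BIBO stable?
Denominator: s^2 - 2.9*s + 1.8 = (s - 2)(s - 0.9). Poles: 0.9, 2. All Re(p)<0: No (unstable)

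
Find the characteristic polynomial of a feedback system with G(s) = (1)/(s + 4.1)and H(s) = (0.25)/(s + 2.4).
Characteristic poly = G_den * H_den + G_num * H_num = (s^2 + 6.5*s + 9.84) + (0.25) = s^2 + 6.5*s + 10.09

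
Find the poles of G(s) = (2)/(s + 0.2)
Set denominator = 0: s + 0.2 = 0 → Poles: -0.2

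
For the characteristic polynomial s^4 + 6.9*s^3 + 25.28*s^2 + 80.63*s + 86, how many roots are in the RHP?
s^4 + 6.9*s^3 + 25.28*s^2 + 80.63*s + 86 = (s + 1.6)(s + 4.3)(s^2 + s + 12.5). Poles: -0.5 + 3.5j, -0.5 - 3.5j, -1.6, -4.3. RHP poles (Re>0): 0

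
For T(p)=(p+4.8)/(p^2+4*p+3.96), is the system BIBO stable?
Denominator: p^2 + 4*p + 3.96 = (p + 1.8)(p + 2.2). Poles: -1.8, -2.2. All Re(p)<0: Yes (stable)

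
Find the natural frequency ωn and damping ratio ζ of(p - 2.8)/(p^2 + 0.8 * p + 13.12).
Underdamped: complex pole -0.4 + 3.6j. ωn = |pole| = 3.622, ζ = -Re(pole)/ωn = 0.1104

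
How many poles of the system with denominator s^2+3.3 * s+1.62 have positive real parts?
s^2 + 3.3*s + 1.62 = (s + 0.6)(s + 2.7). Poles: -0.6, -2.7. RHP poles (Re>0): 0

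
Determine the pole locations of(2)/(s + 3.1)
Set denominator = 0: s + 3.1 = 0 → Poles: -3.1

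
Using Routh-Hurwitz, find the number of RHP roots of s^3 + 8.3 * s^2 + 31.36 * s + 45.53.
Routh array:
s^3: [1, 31.36]; s^2: [8.3, 45.53]; s^1: [25.8745]; s^0: [45.53]
First column: [1, 8.3, 25.8745, 45.53]. Sign changes = RHP roots = 0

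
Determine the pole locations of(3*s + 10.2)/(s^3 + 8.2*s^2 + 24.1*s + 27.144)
Set denominator = 0: s^3 + 8.2*s^2 + 24.1*s + 27.144 = (s + 3.6)(s^2 + 4.6*s + 7.54) = 0 → Poles: -2.3 + 1.5j, -2.3 - 1.5j, -3.6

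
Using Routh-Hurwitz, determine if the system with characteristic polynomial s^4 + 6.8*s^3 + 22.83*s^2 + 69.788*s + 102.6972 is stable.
Routh array:
s^4: [1, 22.83, 102.6972]; s^3: [6.8, 69.788]; s^2: [12.5671, 102.6972]; s^1: [14.2188]; s^0: [102.6972]
First column: [1, 6.8, 12.5671, 14.2188, 102.6972]. Sign changes = 0.
Yes, stable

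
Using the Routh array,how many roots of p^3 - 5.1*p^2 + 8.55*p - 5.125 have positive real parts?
Routh array:
p^3: [1, 8.55]; p^2: [-5.1, -5.125]; p^1: [7.5451]; p^0: [-5.125]
First column: [1, -5.1, 7.5451, -5.125]. Sign changes = RHP roots = 3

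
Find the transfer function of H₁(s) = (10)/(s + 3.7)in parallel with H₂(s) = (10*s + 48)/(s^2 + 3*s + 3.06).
Parallel: H = H₁ + H₂ = (n₁·d₂ + n₂·d₁)/(d₁·d₂).
n₁·d₂ = 10*s^2 + 30*s + 30.6. n₂·d₁ = 10*s^2 + 85*s + 177.6. Sum = 20*s^2 + 115*s + 208.2. d₁·d₂ = s^3 + 6.7*s^2 + 14.16*s + 11.322.
H(s) = (20*s^2 + 115*s + 208.2)/(s^3 + 6.7*s^2 + 14.16*s + 11.322)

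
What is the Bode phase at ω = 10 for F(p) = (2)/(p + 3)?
Substitute p = j*10: F(j10) = 0.0550459 - 0.183486j.
∠F(j10) = atan2(Im, Re) = atan2(-0.183486, 0.0550459) = -73.30°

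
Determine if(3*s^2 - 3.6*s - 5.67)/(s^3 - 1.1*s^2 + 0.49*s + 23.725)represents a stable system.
Denominator: s^3 - 1.1*s^2 + 0.49*s + 23.725 = (s + 2.5)(s^2 - 3.6*s + 9.49). Poles: -2.5, 1.8 + 2.5j, 1.8 - 2.5j. All Re(p)<0: No (unstable)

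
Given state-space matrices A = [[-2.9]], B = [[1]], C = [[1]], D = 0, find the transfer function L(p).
L(p) = C(pI - A)⁻¹B + D.
Characteristic polynomial det(pI - A) = p + 2.9.
Numerator from C·adj(pI-A)·B + D·det(pI-A) = 1.
L(p) = (1)/(p + 2.9)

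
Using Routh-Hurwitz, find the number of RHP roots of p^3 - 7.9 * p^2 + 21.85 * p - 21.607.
Routh array:
p^3: [1, 21.85]; p^2: [-7.9, -21.607]; p^1: [19.1149]; p^0: [-21.607]
First column: [1, -7.9, 19.1149, -21.607]. Sign changes = RHP roots = 3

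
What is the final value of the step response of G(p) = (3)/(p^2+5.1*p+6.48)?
FVT: lim_{t→∞} y(t) = lim_{p→0} p*Y(p) where Y(p) = G(p)/p.
= lim_{p→0} G(p) = G(0) = num(0)/den(0) = 3/6.48 = 0.463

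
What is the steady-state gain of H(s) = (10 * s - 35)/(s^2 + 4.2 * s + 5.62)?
DC gain = H(0) = num(0)/den(0) = -35/5.62 = -6.228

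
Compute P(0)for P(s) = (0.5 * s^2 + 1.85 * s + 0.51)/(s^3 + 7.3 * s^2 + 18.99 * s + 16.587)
DC gain = P(0) = num(0)/den(0) = 0.51/16.587 = 0.03075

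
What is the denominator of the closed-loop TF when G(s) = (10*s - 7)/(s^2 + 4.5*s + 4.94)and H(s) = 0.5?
Characteristic poly = G_den * H_den + G_num * H_num = (s^2 + 4.5*s + 4.94) + (5*s - 3.5) = s^2 + 9.5*s + 1.44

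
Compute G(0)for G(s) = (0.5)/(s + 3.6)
DC gain = G(0) = num(0)/den(0) = 0.5/3.6 = 0.1389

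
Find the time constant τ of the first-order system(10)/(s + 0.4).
First-order system: τ = -1/pole. Pole = -0.4. τ = -1/(-0.4) = 2.5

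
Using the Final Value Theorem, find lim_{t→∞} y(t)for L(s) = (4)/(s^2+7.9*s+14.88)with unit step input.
FVT: lim_{t→∞} y(t) = lim_{s→0} s*Y(s) where Y(s) = L(s)/s.
= lim_{s→0} L(s) = L(0) = num(0)/den(0) = 4/14.88 = 0.2688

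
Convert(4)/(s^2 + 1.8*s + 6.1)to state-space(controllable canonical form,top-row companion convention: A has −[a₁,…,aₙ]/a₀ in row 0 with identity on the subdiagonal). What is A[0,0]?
Reachable canonical form for den = s^2 + 1.8*s + 6.1: top row of A = -[a₁,a₂,...,aₙ]/a₀, ones on the subdiagonal, zeros elsewhere.
A = [[-1.8, -6.1], [1, 0]].
A[0,0] = -1.8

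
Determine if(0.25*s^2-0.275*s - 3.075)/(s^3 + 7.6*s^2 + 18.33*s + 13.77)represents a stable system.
Denominator: s^3 + 7.6*s^2 + 18.33*s + 13.77 = (s + 3.4)(s + 1.5)(s + 2.7). Poles: -1.5, -2.7, -3.4. All Re(p)<0: Yes (stable)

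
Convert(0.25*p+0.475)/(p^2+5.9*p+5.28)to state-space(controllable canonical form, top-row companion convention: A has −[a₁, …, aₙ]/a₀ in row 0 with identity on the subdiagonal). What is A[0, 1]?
Reachable canonical form for den = p^2 + 5.9*p + 5.28: top row of A = -[a₁,a₂,...,aₙ]/a₀, ones on the subdiagonal, zeros elsewhere.
A = [[-5.9, -5.28], [1, 0]].
A[0,1] = -5.28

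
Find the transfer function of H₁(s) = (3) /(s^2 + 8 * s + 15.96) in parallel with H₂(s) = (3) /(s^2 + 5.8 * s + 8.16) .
Parallel: H = H₁ + H₂ = (n₁·d₂ + n₂·d₁)/(d₁·d₂).
n₁·d₂ = 3*s^2 + 17.4*s + 24.48. n₂·d₁ = 3*s^2 + 24*s + 47.88. Sum = 6*s^2 + 41.4*s + 72.36. d₁·d₂ = s^4 + 13.8*s^3 + 70.52*s^2 + 157.848*s + 130.2336.
H(s) = (6*s^2 + 41.4*s + 72.36)/(s^4 + 13.8*s^3 + 70.52*s^2 + 157.848*s + 130.2336)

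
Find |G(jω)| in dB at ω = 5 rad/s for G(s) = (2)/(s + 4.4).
Substitute s = j*5: G(j5) = 0.198377 - 0.225428j.
|G(j5)| = sqrt(Re² + Im²) = 0.3003.
20*log₁₀(0.3003) = -10.45 dB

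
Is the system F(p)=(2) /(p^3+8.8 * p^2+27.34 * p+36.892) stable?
Denominator: p^3 + 8.8*p^2 + 27.34*p + 36.892 = (p + 4.6)(p^2 + 4.2*p + 8.02). Poles: -2.1 + 1.9j, -2.1 - 1.9j, -4.6. All Re(p)<0: Yes (stable)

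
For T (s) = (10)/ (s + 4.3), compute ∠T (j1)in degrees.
Substitute s = j*1: T(j1) = 2.20626 - 0.513084j.
∠T(j1) = atan2(Im, Re) = atan2(-0.513084, 2.20626) = -13.09°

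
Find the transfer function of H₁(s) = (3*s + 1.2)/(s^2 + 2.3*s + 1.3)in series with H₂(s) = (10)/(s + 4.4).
Series: H = H₁ · H₂ = (n₁·n₂)/(d₁·d₂).
Num: n₁·n₂ = 30*s + 12. Den: d₁·d₂ = s^3 + 6.7*s^2 + 11.42*s + 5.72.
H(s) = (30*s + 12)/(s^3 + 6.7*s^2 + 11.42*s + 5.72)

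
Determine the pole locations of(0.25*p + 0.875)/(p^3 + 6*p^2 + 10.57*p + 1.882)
Set denominator = 0: p^3 + 6*p^2 + 10.57*p + 1.882 = (p + 0.2)(p^2 + 5.8*p + 9.41) = 0 → Poles: -0.2, -2.9 + 1j, -2.9 - 1j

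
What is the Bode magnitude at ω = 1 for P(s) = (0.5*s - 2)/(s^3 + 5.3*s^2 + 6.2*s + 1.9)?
Substitute s = j*1: P(j1) = 0.243523 + 0.225389j.
|P(j1)| = sqrt(Re² + Im²) = 0.3318.
20*log₁₀(0.3318) = -9.58 dB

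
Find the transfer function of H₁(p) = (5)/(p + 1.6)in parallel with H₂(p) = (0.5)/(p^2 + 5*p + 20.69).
Parallel: H = H₁ + H₂ = (n₁·d₂ + n₂·d₁)/(d₁·d₂).
n₁·d₂ = 5*p^2 + 25*p + 103.45. n₂·d₁ = 0.5*p + 0.8. Sum = 5*p^2 + 25.5*p + 104.25. d₁·d₂ = p^3 + 6.6*p^2 + 28.69*p + 33.104.
H(p) = (5*p^2 + 25.5*p + 104.25)/(p^3 + 6.6*p^2 + 28.69*p + 33.104)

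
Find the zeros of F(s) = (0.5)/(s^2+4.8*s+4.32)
Numerator is a nonzero constant (0.5) → Zeros: none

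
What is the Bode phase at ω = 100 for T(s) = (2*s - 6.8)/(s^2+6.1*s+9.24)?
Substitute s = j*100: T(j100) = 0.00189582 - 0.0199027j.
∠T(j100) = atan2(Im, Re) = atan2(-0.0199027, 0.00189582) = -84.56°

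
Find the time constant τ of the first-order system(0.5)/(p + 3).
First-order system: τ = -1/pole. Pole = -3. τ = -1/(-3) = 0.3333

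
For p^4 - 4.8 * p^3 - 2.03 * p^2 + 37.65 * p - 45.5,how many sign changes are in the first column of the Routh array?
Routh array:
p^4: [1, -2.03, -45.5]; p^3: [-4.8, 37.65]; p^2: [5.81375, -45.5]; p^1: [0.0838852]; p^0: [-45.5]
First column: [1, -4.8, 5.81375, 0.0838852, -45.5]. Sign changes = 3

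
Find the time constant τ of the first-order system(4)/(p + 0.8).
First-order system: τ = -1/pole. Pole = -0.8. τ = -1/(-0.8) = 1.25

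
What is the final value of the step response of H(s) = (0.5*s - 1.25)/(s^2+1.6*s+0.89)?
FVT: lim_{t→∞} y(t) = lim_{s→0} s*Y(s) where Y(s) = H(s)/s.
= lim_{s→0} H(s) = H(0) = num(0)/den(0) = -1.25/0.89 = -1.404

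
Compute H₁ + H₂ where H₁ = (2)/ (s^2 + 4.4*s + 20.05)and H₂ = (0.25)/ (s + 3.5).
Parallel: H = H₁ + H₂ = (n₁·d₂ + n₂·d₁)/(d₁·d₂).
n₁·d₂ = 2*s + 7. n₂·d₁ = 0.25*s^2 + 1.1*s + 5.0125. Sum = 0.25*s^2 + 3.1*s + 12.0125. d₁·d₂ = s^3 + 7.9*s^2 + 35.45*s + 70.175.
H(s) = (0.25*s^2 + 3.1*s + 12.0125)/(s^3 + 7.9*s^2 + 35.45*s + 70.175)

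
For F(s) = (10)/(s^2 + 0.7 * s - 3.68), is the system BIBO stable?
Denominator: s^2 + 0.7*s - 3.68 = (s - 1.6)(s + 2.3). Poles: -2.3, 1.6. All Re(p)<0: No (unstable)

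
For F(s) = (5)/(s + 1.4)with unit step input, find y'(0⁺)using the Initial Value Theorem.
IVT: y'(0⁺) = lim_{s→∞} s²·Y(s) = lim_{s→∞} s·F(s).
deg(num) = 0, deg(den) = 1, relative degree = 1, so s·F(s) → (leading num)/(leading den) = 5/1 = 5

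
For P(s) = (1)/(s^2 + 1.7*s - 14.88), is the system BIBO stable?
Denominator: s^2 + 1.7*s - 14.88 = (s - 3.1)(s + 4.8). Poles: -4.8, 3.1. All Re(p)<0: No (unstable)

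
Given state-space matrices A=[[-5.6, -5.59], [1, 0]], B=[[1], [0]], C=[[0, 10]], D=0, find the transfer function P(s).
P(s) = C(sI - A)⁻¹B + D.
Characteristic polynomial det(sI - A) = s^2 + 5.6*s + 5.59.
Numerator from C·adj(sI-A)·B + D·det(sI-A) = 10.
P(s) = (10)/(s^2 + 5.6*s + 5.59)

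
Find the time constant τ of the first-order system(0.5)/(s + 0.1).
First-order system: τ = -1/pole. Pole = -0.1. τ = -1/(-0.1) = 10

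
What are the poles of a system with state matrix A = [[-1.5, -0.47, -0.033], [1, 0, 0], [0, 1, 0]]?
Eigenvalues solve det(λI - A) = 0.
Characteristic polynomial: λ^3 + 1.5*λ^2 + 0.47*λ + 0.033 = 0.
Factor: (λ + 0.3)(λ + 0.1)(λ + 1.1) = 0.
Roots: -0.1, -0.3, -1.1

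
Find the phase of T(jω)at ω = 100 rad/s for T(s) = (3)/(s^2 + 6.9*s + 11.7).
Substitute s = j*100: T(j100) = -0.000298925 - 2.065e-05j.
∠T(j100) = atan2(Im, Re) = atan2(-2.065e-05, -0.000298925) = -176.05°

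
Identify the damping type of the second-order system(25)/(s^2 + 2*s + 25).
Standard form: ωn²/(s²+2ζωn·s+ωn²) gives ωn=5, ζ=0.2.
Underdamped (ζ = 0.2 < 1)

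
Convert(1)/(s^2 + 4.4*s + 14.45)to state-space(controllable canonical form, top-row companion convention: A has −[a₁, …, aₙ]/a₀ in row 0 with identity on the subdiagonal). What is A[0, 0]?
Reachable canonical form for den = s^2 + 4.4*s + 14.45: top row of A = -[a₁,a₂,...,aₙ]/a₀, ones on the subdiagonal, zeros elsewhere.
A = [[-4.4, -14.45], [1, 0]].
A[0,0] = -4.4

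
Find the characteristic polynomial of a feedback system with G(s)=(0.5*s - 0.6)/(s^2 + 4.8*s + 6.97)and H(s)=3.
Characteristic poly = G_den * H_den + G_num * H_num = (s^2 + 4.8*s + 6.97) + (1.5*s - 1.8) = s^2 + 6.3*s + 5.17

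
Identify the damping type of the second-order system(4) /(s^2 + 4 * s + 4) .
Standard form: ωn²/(s²+2ζωn·s+ωn²) gives ωn=2, ζ=1.
Critically damped (ζ = 1)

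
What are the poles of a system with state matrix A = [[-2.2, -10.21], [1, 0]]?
Eigenvalues solve det(λI - A) = 0.
Characteristic polynomial: λ^2 + 2.2*λ + 10.21 = 0.
Roots: -1.1 + 3j, -1.1 - 3j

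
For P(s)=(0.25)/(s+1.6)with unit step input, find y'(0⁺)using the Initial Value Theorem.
IVT: y'(0⁺) = lim_{s→∞} s²·Y(s) = lim_{s→∞} s·P(s).
deg(num) = 0, deg(den) = 1, relative degree = 1, so s·P(s) → (leading num)/(leading den) = 0.25/1 = 0.25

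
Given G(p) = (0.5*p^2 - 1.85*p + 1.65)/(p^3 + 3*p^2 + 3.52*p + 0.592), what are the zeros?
Set numerator = 0: 0.5*p^2 - 1.85*p + 1.65 = 0.5*(p - 1.5)(p - 2.2) = 0 → Zeros: 1.5, 2.2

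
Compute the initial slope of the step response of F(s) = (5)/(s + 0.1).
IVT: y'(0⁺) = lim_{s→∞} s²·Y(s) = lim_{s→∞} s·F(s).
deg(num) = 0, deg(den) = 1, relative degree = 1, so s·F(s) → (leading num)/(leading den) = 5/1 = 5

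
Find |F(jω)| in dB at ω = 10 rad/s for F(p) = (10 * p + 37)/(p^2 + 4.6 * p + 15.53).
Substitute p = j*10: F(j10) = 0.159397 - 1.09705j.
|F(j10)| = sqrt(Re² + Im²) = 1.109.
20*log₁₀(1.109) = 0.90 dB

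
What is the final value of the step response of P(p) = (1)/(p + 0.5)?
FVT: lim_{t→∞} y(t) = lim_{p→0} p*Y(p) where Y(p) = P(p)/p.
= lim_{p→0} P(p) = P(0) = num(0)/den(0) = 1/0.5 = 2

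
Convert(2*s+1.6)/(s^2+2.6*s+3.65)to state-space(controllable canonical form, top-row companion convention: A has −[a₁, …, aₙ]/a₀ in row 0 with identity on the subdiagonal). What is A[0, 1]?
Reachable canonical form for den = s^2 + 2.6*s + 3.65: top row of A = -[a₁,a₂,...,aₙ]/a₀, ones on the subdiagonal, zeros elsewhere.
A = [[-2.6, -3.65], [1, 0]].
A[0,1] = -3.65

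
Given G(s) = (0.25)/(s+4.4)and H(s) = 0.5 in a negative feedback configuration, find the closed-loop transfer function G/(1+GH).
Closed-loop T = G/(1+GH).
Numerator: G_num * H_den = 0.25.
Denominator: G_den * H_den + G_num * H_num = (s + 4.4) + (0.125) = s + 4.525.
T(s) = (0.25)/(s + 4.525)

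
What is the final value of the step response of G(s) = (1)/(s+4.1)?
FVT: lim_{t→∞} y(t) = lim_{s→0} s*Y(s) where Y(s) = G(s)/s.
= lim_{s→0} G(s) = G(0) = num(0)/den(0) = 1/4.1 = 0.2439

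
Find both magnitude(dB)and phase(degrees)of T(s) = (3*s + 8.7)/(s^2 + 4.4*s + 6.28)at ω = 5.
Substitute s = j*5: T(j5) = 0.200298 - 0.56589j.
|T| = 20*log₁₀(sqrt(Re²+Im²)) = -4.43 dB.
∠T = atan2(Im, Re) = -70.51°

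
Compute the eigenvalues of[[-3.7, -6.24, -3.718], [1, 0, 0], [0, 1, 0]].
Eigenvalues solve det(λI - A) = 0.
Characteristic polynomial: λ^3 + 3.7*λ^2 + 6.24*λ + 3.718 = 0.
Factor: (λ + 1.1)(λ^2 + 2.6*λ + 3.38) = 0.
Roots: -1.1, -1.3 + 1.3j, -1.3 - 1.3j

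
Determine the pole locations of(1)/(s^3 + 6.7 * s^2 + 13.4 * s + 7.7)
Set denominator = 0: s^3 + 6.7*s^2 + 13.4*s + 7.7 = (s + 1)(s + 3.5)(s + 2.2) = 0 → Poles: -1, -2.2, -3.5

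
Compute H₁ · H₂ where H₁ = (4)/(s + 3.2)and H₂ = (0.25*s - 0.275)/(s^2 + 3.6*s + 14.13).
Series: H = H₁ · H₂ = (n₁·n₂)/(d₁·d₂).
Num: n₁·n₂ = s - 1.1. Den: d₁·d₂ = s^3 + 6.8*s^2 + 25.65*s + 45.216.
H(s) = (s - 1.1)/(s^3 + 6.8*s^2 + 25.65*s + 45.216)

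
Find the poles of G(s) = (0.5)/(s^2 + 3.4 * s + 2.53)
Set denominator = 0: s^2 + 3.4*s + 2.53 = (s + 1.1)(s + 2.3) = 0 → Poles: -1.1, -2.3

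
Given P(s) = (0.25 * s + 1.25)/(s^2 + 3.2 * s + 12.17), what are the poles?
Set denominator = 0: s^2 + 3.2*s + 12.17 = 0 → Poles: -1.6 + 3.1j, -1.6 - 3.1j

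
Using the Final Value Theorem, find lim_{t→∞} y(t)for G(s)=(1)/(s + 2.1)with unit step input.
FVT: lim_{t→∞} y(t) = lim_{s→0} s*Y(s) where Y(s) = G(s)/s.
= lim_{s→0} G(s) = G(0) = num(0)/den(0) = 1/2.1 = 0.4762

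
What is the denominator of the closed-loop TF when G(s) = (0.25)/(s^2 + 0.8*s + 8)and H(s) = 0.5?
Characteristic poly = G_den * H_den + G_num * H_num = (s^2 + 0.8*s + 8) + (0.125) = s^2 + 0.8*s + 8.125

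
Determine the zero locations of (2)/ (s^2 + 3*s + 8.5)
Numerator is a nonzero constant (2) → Zeros: none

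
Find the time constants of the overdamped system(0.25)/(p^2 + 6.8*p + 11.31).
Overdamped: real poles at -2.9, -3.9. τ = -1/pole → τ₁ = 0.3448, τ₂ = 0.2564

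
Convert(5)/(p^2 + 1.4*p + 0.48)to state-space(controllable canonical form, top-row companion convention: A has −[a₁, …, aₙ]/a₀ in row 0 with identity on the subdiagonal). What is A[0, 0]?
Reachable canonical form for den = p^2 + 1.4*p + 0.48: top row of A = -[a₁,a₂,...,aₙ]/a₀, ones on the subdiagonal, zeros elsewhere.
A = [[-1.4, -0.48], [1, 0]].
A[0,0] = -1.4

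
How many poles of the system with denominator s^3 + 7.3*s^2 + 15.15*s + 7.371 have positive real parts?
s^3 + 7.3*s^2 + 15.15*s + 7.371 = (s + 3.9)(s + 0.7)(s + 2.7). Poles: -0.7, -2.7, -3.9. RHP poles (Re>0): 0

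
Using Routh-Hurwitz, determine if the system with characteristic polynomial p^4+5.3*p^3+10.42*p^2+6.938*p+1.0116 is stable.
Routh array:
p^4: [1, 10.42, 1.0116]; p^3: [5.3, 6.938]; p^2: [9.11094, 1.0116]; p^1: [6.34953]; p^0: [1.0116]
First column: [1, 5.3, 9.11094, 6.34953, 1.0116]. Sign changes = 0.
Yes, stable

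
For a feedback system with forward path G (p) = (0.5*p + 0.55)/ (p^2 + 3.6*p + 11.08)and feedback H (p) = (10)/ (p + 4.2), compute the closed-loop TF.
Closed-loop T = G/(1+GH).
Numerator: G_num * H_den = 0.5*p^2 + 2.65*p + 2.31.
Denominator: G_den * H_den + G_num * H_num = (p^3 + 7.8*p^2 + 26.2*p + 46.536) + (5*p + 5.5) = p^3 + 7.8*p^2 + 31.2*p + 52.036.
T(p) = (0.5*p^2 + 2.65*p + 2.31)/(p^3 + 7.8*p^2 + 31.2*p + 52.036)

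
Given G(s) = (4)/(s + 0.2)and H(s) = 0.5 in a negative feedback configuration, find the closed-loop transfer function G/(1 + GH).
Closed-loop T = G/(1+GH).
Numerator: G_num * H_den = 4.
Denominator: G_den * H_den + G_num * H_num = (s + 0.2) + (2) = s + 2.2.
T(s) = (4)/(s + 2.2)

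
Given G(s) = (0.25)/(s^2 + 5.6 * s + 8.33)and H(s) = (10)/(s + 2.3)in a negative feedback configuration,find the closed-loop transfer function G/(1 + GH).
Closed-loop T = G/(1+GH).
Numerator: G_num * H_den = 0.25*s + 0.575.
Denominator: G_den * H_den + G_num * H_num = (s^3 + 7.9*s^2 + 21.21*s + 19.159) + (2.5) = s^3 + 7.9*s^2 + 21.21*s + 21.659.
T(s) = (0.25*s + 0.575)/(s^3 + 7.9*s^2 + 21.21*s + 21.659)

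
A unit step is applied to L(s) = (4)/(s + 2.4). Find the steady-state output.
FVT: lim_{t→∞} y(t) = lim_{s→0} s*Y(s) where Y(s) = L(s)/s.
= lim_{s→0} L(s) = L(0) = num(0)/den(0) = 4/2.4 = 1.667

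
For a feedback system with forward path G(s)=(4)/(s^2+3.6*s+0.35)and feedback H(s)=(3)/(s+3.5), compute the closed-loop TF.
Closed-loop T = G/(1+GH).
Numerator: G_num * H_den = 4*s + 14.
Denominator: G_den * H_den + G_num * H_num = (s^3 + 7.1*s^2 + 12.95*s + 1.225) + (12) = s^3 + 7.1*s^2 + 12.95*s + 13.225.
T(s) = (4*s + 14)/(s^3 + 7.1*s^2 + 12.95*s + 13.225)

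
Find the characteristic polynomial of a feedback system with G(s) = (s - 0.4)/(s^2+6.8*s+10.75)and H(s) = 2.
Characteristic poly = G_den * H_den + G_num * H_num = (s^2 + 6.8*s + 10.75) + (2*s - 0.8) = s^2 + 8.8*s + 9.95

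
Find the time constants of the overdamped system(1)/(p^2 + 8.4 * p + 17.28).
Overdamped: real poles at -4.8, -3.6. τ = -1/pole → τ₁ = 0.2083, τ₂ = 0.2778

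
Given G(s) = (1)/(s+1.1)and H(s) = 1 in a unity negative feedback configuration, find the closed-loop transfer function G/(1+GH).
Closed-loop T = G/(1+GH).
Numerator: G_num * H_den = 1.
Denominator: G_den * H_den + G_num * H_num = (s + 1.1) + (1) = s + 2.1.
T(s) = (1)/(s + 2.1)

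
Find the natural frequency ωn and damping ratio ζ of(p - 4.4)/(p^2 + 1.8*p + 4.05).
Underdamped: complex pole -0.9 + 1.8j. ωn = |pole| = 2.012, ζ = -Re(pole)/ωn = 0.4472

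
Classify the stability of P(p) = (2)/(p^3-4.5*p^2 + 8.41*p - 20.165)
Denominator: p^3 - 4.5*p^2 + 8.41*p - 20.165 = (p - 3.7)(p^2 - 0.8*p + 5.45). Poles: 0.4 + 2.3j, 0.4 - 2.3j, 3.7. Unstable (3 pole(s) in RHP)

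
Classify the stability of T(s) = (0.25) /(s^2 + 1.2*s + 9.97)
Denominator: s^2 + 1.2*s + 9.97. Poles: -0.6 + 3.1j, -0.6 - 3.1j. Stable (all poles in LHP)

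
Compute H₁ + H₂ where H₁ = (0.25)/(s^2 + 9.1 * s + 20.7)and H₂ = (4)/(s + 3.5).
Parallel: H = H₁ + H₂ = (n₁·d₂ + n₂·d₁)/(d₁·d₂).
n₁·d₂ = 0.25*s + 0.875. n₂·d₁ = 4*s^2 + 36.4*s + 82.8. Sum = 4*s^2 + 36.65*s + 83.675. d₁·d₂ = s^3 + 12.6*s^2 + 52.55*s + 72.45.
H(s) = (4*s^2 + 36.65*s + 83.675)/(s^3 + 12.6*s^2 + 52.55*s + 72.45)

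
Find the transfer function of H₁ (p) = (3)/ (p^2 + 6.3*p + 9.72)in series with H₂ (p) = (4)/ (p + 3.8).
Series: H = H₁ · H₂ = (n₁·n₂)/(d₁·d₂).
Num: n₁·n₂ = 12. Den: d₁·d₂ = p^3 + 10.1*p^2 + 33.66*p + 36.936.
H(p) = (12)/(p^3 + 10.1*p^2 + 33.66*p + 36.936)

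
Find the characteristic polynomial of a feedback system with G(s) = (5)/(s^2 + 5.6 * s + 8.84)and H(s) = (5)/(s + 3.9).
Characteristic poly = G_den * H_den + G_num * H_num = (s^3 + 9.5*s^2 + 30.68*s + 34.476) + (25) = s^3 + 9.5*s^2 + 30.68*s + 59.476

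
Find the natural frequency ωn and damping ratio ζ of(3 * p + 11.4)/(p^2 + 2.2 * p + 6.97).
Underdamped: complex pole -1.1 + 2.4j. ωn = |pole| = 2.64, ζ = -Re(pole)/ωn = 0.4167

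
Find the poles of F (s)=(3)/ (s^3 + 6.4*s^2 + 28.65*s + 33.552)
Set denominator = 0: s^3 + 6.4*s^2 + 28.65*s + 33.552 = (s + 1.6)(s^2 + 4.8*s + 20.97) = 0 → Poles: -1.6, -2.4 + 3.9j, -2.4 - 3.9j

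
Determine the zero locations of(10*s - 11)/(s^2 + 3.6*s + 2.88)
Set numerator = 0: 10*s - 11 = 0 → Zeros: 1.1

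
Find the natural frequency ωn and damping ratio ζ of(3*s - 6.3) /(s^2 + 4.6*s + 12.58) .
Underdamped: complex pole -2.3 + 2.7j. ωn = |pole| = 3.547, ζ = -Re(pole)/ωn = 0.6485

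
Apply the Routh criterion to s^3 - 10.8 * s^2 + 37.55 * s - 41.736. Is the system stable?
Routh array:
s^3: [1, 37.55]; s^2: [-10.8, -41.736]; s^1: [33.6856]; s^0: [-41.736]
First column: [1, -10.8, 33.6856, -41.736]. Sign changes = 3.
No, unstable (3 RHP root(s))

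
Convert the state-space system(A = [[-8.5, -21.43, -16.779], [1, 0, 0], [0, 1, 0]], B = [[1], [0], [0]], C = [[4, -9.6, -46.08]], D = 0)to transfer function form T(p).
T(p) = C(pI - A)⁻¹B + D.
Characteristic polynomial det(pI - A) = p^3 + 8.5*p^2 + 21.43*p + 16.779.
Numerator from C·adj(pI-A)·B + D·det(pI-A) = 4*p^2 - 9.6*p - 46.08.
T(p) = (4*p^2 - 9.6*p - 46.08)/(p^3 + 8.5*p^2 + 21.43*p + 16.779)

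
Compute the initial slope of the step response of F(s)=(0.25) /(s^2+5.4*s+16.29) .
IVT: y'(0⁺) = lim_{s→∞} s²·Y(s) = lim_{s→∞} s·F(s).
deg(num) = 0, deg(den) = 2, relative degree = 2 ≥ 2, so s·F(s) → 0. Initial slope = 0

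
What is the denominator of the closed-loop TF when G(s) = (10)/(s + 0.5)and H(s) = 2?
Characteristic poly = G_den * H_den + G_num * H_num = (s + 0.5) + (20) = s + 20.5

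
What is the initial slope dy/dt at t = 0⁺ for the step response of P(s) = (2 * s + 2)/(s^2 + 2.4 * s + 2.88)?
IVT: y'(0⁺) = lim_{s→∞} s²·Y(s) = lim_{s→∞} s·P(s).
deg(num) = 1, deg(den) = 2, relative degree = 1, so s·P(s) → (leading num)/(leading den) = 2/1 = 2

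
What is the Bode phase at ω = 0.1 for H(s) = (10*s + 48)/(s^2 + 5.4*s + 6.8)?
Substitute s = j*0.1: H(j0.1) = 7.03643 - 0.412323j.
∠H(j0.1) = atan2(Im, Re) = atan2(-0.412323, 7.03643) = -3.35°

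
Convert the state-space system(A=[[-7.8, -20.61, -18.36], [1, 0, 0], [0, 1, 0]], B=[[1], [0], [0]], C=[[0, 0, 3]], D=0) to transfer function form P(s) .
P(s) = C(sI - A)⁻¹B + D.
Characteristic polynomial det(sI - A) = s^3 + 7.8*s^2 + 20.61*s + 18.36.
Numerator from C·adj(sI-A)·B + D·det(sI-A) = 3.
P(s) = (3)/(s^3 + 7.8*s^2 + 20.61*s + 18.36)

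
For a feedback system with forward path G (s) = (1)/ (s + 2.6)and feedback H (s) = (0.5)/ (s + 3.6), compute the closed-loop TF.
Closed-loop T = G/(1+GH).
Numerator: G_num * H_den = s + 3.6.
Denominator: G_den * H_den + G_num * H_num = (s^2 + 6.2*s + 9.36) + (0.5) = s^2 + 6.2*s + 9.86.
T(s) = (s + 3.6)/(s^2 + 6.2*s + 9.86)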